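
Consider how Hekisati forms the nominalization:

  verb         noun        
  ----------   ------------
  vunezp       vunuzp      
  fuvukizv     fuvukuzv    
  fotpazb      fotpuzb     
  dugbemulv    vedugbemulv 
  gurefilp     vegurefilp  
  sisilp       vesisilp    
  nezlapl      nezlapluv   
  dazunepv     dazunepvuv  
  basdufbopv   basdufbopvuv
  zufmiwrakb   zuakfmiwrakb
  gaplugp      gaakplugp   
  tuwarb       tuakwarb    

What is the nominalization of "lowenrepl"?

lowenrepluv

fuvukizv and dugbemulv both end in -v yet inflect differently (fuvukuzv, vedugbemulv), so the final letter is not what conditions the rule; the second-to-last letter is.
"lowenrepl" has second-to-last letter 'p'. The stems whose second-to-last letter is 'p' (nezlapl → nezlapluv, dazunepv → dazunepvuv, basdufbopv → basdufbopvuv) add -uv.
The other patterns: stems whose second-to-last letter is 'z' change the last vowel to 'u'; stems whose second-to-last letter is 'l' add the prefix ve-; stems whose second-to-last letter is 'g', 'k' or 'r' insert -ak- after the first vowel.
So lowenrepl → lowenrepluv.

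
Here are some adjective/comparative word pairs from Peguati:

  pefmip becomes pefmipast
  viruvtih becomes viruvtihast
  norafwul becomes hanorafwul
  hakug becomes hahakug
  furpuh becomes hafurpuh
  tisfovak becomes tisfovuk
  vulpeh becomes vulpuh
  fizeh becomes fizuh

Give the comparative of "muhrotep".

viruvtih and furpuh both end in -h yet inflect differently (viruvtihast, hafurpuh), so the final letter is not what conditions the rule; the last vowel is.
"muhrotep" has last vowel 'e'. The stems whose last vowel is 'e' (vulpeh → vulpuh, fizeh → fizuh) change the last vowel to 'u'.
So muhrotep → muhrotup.

muhrotup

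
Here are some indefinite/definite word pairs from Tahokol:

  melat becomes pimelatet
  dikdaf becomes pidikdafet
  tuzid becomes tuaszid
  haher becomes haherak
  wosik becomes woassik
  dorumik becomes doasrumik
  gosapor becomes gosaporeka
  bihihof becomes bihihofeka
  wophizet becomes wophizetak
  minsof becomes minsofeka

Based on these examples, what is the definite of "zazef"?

zazefak

minsof and dikdaf both end in -f yet inflect differently (minsofeka, pidikdafet), so the final letter is not what conditions the rule; the last vowel is.
"zazef" has last vowel 'e'. The stems whose last vowel is 'e' (haher → haherak, wophizet → wophizetak) add -ak.
The other patterns: stems whose last vowel is 'o' add -eka; stems whose last vowel is 'a' add pi- … -et around the stem; stems whose last vowel is 'i' insert -as- after the first vowel.
So zazef → zazefak.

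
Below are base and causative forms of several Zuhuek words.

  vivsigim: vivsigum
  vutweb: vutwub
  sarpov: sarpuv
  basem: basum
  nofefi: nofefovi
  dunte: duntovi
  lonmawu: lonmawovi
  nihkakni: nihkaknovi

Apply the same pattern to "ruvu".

ruvovi

vivsigim and nofefi both have last vowel 'i' yet inflect differently (vivsigum, nofefovi), so the last vowel is not what conditions the rule; whether the stem ends in a vowel or a consonant is.
"ruvu" ends in a vowel. The stems ending in a vowel (nofefi → nofefovi, dunte → duntovi, lonmawu → lonmawovi) drop the final letter and add -ovi.
The other pattern: stems ending in a consonant change the last vowel to 'u'.
So ruvu → ruvovi.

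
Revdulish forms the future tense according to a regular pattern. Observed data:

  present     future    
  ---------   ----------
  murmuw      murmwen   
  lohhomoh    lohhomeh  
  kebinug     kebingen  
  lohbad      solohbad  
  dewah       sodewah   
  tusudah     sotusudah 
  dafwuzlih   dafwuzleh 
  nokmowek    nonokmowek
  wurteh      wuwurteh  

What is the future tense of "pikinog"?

"pikinog" has last vowel 'o'. The one such stem in the data (lohhomoh → lohhomeh) changes the last vowel to 'e' (as does dafwuzlih), so the same rule applies.
The other patterns: stems whose last vowel is 'u' delete the last vowel and add -en; stems whose last vowel is 'a' add the prefix so-; stems whose last vowel is 'e' repeat the first consonant+vowel as a prefix.
So pikinog → pikineg.

pikineg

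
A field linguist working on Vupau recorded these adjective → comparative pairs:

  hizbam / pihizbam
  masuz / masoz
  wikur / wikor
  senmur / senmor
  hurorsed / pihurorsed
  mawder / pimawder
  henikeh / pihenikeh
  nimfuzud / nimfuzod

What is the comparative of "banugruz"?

"banugruz" has last vowel 'u'. The stems whose last vowel is 'u' (wikur → wikor, masuz → masoz, nimfuzud → nimfuzod) change the last vowel to 'o'.
So banugruz → banugroz.

banugroz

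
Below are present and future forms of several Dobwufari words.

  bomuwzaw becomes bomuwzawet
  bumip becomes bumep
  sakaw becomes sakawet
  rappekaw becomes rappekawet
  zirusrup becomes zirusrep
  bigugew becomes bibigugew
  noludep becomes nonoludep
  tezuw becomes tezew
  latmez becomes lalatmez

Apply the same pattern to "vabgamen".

vavabgamen

tezuw and sakaw both end in -w yet inflect differently (tezew, sakawet), so the final letter is not what conditions the rule; the last vowel is.
"vabgamen" has last vowel 'e'. The stems whose last vowel is 'e' (noludep → nonoludep, bigugew → bibigugew, latmez → lalatmez) repeat the first consonant+vowel as a prefix.
So vabgamen → vavabgamen.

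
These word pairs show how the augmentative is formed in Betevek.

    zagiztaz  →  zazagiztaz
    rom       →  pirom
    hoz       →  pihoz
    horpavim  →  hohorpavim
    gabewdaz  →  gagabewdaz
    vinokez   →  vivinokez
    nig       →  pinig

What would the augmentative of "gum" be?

pigum

hoz and vinokez both end in -z yet inflect differently (pihoz, vivinokez), so the final letter is not what conditions the rule; the number of vowels is.
"gum" has 1 vowel. The stems with 1 vowel (rom → pirom, hoz → pihoz, nig → pinig) add the prefix pi-.
So gum → pigum.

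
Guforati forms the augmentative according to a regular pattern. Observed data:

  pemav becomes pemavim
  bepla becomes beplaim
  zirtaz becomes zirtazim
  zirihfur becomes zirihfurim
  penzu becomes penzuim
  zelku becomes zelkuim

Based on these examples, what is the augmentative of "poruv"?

poruvim

Every pair shown (pemav → pemavim, bepla → beplaim, zirtaz → zirtazim, …) follows the same rule: add -im.
So poruv → poruvim.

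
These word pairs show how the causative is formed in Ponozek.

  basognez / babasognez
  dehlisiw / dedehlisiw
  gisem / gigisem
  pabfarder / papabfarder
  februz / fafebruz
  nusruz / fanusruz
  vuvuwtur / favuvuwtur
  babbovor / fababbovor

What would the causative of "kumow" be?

basognez and februz both end in -z yet inflect differently (babasognez, fafebruz), so the final letter is not what conditions the rule; the last vowel is.
"kumow" has last vowel 'o'. The one such stem in the data (babbovor → fababbovor) adds the prefix fa-, so the same rule applies.
The other pattern: stems whose last vowel is 'e' or 'i' repeat the first consonant+vowel as a prefix.
So kumow → fakumow.

fakumow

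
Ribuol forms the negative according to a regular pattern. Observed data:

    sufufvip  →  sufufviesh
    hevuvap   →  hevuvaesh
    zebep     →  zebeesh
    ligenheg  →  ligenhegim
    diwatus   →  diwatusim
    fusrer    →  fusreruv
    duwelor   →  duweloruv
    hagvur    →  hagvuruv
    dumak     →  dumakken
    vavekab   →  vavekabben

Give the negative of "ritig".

ritigim

"ritig" ends in -g. The one such stem in the data (ligenheg → ligenhegim) adds -im, so the same rule applies.
The other patterns: stems ending in -p drop the final letter and add -esh; stems ending in -r add -uv; stems ending in -b or -k double the final consonant and add -en.
So ritig → ritigim.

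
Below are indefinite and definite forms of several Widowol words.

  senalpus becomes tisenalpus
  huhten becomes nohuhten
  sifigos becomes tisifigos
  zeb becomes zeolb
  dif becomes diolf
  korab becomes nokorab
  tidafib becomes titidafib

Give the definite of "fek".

zeb and korab both end in -b yet inflect differently (zeolb, nokorab), so the final letter is not what conditions the rule; the number of vowels is.
"fek" has 1 vowel. The stems with 1 vowel (dif → diolf, zeb → zeolb) insert -ol- after the first vowel.
The other patterns: stems with 2 vowels add the prefix no-; stems with 3 vowels add the prefix ti-.
So fek → feolk.

feolk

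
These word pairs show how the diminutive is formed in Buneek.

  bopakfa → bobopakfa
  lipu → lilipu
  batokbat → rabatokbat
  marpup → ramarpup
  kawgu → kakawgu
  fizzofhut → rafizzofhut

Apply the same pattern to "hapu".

"hapu" ends in a vowel. The stems ending in a vowel (kawgu → kakawgu, bopakfa → bobopakfa, lipu → lilipu) repeat the first consonant+vowel as a prefix.
The other pattern: stems ending in a consonant add the prefix ra-.
So hapu → hahapu.

hahapu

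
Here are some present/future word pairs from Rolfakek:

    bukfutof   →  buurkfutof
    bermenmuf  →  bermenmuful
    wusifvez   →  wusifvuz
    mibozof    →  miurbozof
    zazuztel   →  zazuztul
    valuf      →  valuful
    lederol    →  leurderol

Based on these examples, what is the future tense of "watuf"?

"watuf" has last vowel 'u'. The stems whose last vowel is 'u' (bermenmuf → bermenmuful, valuf → valuful) add -ul.
The other patterns: stems whose last vowel is 'o' insert -ur- after the first vowel; stems whose last vowel is 'e' change the last vowel to 'u'.
So watuf → watuful.

watuful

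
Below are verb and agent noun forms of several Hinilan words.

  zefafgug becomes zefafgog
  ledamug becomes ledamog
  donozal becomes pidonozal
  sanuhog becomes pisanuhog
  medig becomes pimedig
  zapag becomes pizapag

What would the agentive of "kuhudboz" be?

"kuhudboz" has last vowel 'o'. The one such stem in the data (sanuhog → pisanuhog) adds the prefix pi-, so the same rule applies.
So kuhudboz → pikuhudboz.

pikuhudboz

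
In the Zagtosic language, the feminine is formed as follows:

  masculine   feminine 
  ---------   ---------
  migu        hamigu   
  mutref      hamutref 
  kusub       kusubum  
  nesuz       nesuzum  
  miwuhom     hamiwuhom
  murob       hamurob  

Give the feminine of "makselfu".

hamakselfu

murob and kusub both end in -b yet inflect differently (hamurob, kusubum), so the final letter is not what conditions the rule; the first letter is.
"makselfu" begins with m-. The stems beginning with m- (mutref → hamutref, migu → hamigu, murob → hamurob) add the prefix ha-.
The other pattern: stems beginning with k- or n- add -um.
So makselfu → hamakselfu.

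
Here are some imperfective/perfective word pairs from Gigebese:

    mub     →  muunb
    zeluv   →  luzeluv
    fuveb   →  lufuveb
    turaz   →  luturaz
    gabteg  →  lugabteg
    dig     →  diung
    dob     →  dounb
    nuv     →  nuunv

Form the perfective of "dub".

fuveb and dob both end in -b yet inflect differently (lufuveb, dounb), so the final letter is not what conditions the rule; the number of vowels is.
"dub" has 1 vowel. The stems with 1 vowel (dob → dounb, mub → muunb, nuv → nuunv) insert -un- after the first vowel.
The other pattern: stems with 2 vowels add the prefix lu-.
So dub → duunb.

duunb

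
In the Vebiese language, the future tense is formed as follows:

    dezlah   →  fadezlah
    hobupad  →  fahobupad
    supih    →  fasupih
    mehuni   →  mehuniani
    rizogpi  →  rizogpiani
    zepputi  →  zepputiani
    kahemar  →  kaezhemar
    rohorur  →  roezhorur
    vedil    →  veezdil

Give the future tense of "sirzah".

fasirzah

supih and mehuni both have last vowel 'i' yet inflect differently (fasupih, mehuniani), so the last vowel is not what conditions the rule; the final letter is.
"sirzah" ends in -h. The stems ending in -h (dezlah → fadezlah, supih → fasupih) add the prefix fa-.
So sirzah → fasirzah.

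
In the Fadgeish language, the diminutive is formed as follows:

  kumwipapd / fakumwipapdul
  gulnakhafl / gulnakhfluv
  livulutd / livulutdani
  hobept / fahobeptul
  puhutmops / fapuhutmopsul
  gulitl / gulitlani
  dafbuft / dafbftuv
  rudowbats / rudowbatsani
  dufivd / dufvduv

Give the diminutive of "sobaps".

fasobapsul

puhutmops and rudowbats both end in -s yet inflect differently (fapuhutmopsul, rudowbatsani), so the final letter is not what conditions the rule; the second-to-last letter is.
"sobaps" has second-to-last letter 'p'. The stems whose second-to-last letter is 'p' (hobept → fahobeptul, kumwipapd → fakumwipapdul, puhutmops → fapuhutmopsul) add fa- … -ul around the stem.
So sobaps → fasobapsul.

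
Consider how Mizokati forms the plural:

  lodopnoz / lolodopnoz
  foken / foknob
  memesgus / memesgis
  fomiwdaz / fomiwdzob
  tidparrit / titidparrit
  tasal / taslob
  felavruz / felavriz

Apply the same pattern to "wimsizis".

lodopnoz and fomiwdaz both end in -z yet inflect differently (lolodopnoz, fomiwdzob), so the final letter is not what conditions the rule; the last vowel is.
"wimsizis" has last vowel 'i'. The one such stem in the data (tidparrit → titidparrit) repeats the first consonant+vowel as a prefix (as does lodopnoz), so the same rule applies.
So wimsizis → wiwimsizis.

wiwimsizis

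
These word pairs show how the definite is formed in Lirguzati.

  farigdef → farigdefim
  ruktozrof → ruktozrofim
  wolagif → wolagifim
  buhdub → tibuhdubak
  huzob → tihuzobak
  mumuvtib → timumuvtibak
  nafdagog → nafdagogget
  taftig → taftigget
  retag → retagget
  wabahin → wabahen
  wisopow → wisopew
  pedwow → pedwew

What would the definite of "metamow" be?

metamew

"metamow" ends in -w. The stems ending in -w (wisopow → wisopew, pedwow → pedwew) change the last vowel to 'e'.
The other patterns: stems ending in -f add -im; stems ending in -b add ti- … -ak around the stem; stems ending in -g double the final consonant and add -et.
So metamow → metamew.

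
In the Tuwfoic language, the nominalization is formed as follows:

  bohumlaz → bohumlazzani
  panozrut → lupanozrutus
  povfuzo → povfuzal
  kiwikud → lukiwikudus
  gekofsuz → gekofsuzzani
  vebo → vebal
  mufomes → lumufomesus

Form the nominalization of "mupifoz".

mupifozzani

gekofsuz and kiwikud both have last vowel 'u' yet inflect differently (gekofsuzzani, lukiwikudus), so the last vowel is not what conditions the rule; the final letter is.
"mupifoz" ends in -z. The stems ending in -z (bohumlaz → bohumlazzani, gekofsuz → gekofsuzzani) double the final consonant and add -ani.
So mupifoz → mupifozzani.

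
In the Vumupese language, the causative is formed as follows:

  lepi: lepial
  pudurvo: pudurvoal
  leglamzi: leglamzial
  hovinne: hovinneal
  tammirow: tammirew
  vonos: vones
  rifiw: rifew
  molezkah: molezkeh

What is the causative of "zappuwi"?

pudurvo and tammirow both have last vowel 'o' yet inflect differently (pudurvoal, tammirew), so the last vowel is not what conditions the rule; whether the stem ends in a vowel or a consonant is.
"zappuwi" ends in a vowel. The stems ending in a vowel (lepi → lepial, pudurvo → pudurvoal, leglamzi → leglamzial) add -al.
So zappuwi → zappuwial.

zappuwial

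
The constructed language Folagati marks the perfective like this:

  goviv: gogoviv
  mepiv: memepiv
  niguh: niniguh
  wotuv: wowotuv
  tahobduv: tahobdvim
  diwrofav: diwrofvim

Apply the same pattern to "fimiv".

goviv and tahobduv both end in -v yet inflect differently (gogoviv, tahobdvim), so the final letter is not what conditions the rule; the number of vowels is.
"fimiv" has 2 vowels. The stems with 2 vowels (goviv → gogoviv, mepiv → memepiv, niguh → niniguh) repeat the first consonant+vowel as a prefix.
So fimiv → fifimiv.

fifimiv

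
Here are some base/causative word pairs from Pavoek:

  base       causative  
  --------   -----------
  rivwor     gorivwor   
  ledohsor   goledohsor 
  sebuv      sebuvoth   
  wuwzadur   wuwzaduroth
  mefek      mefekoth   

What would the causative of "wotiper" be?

wotiperoth

rivwor and wuwzadur both end in -r yet inflect differently (gorivwor, wuwzaduroth), so the final letter is not what conditions the rule; the last vowel is.
"wotiper" has last vowel 'e'. The one such stem in the data (mefek → mefekoth) adds -oth, so the same rule applies.
So wotiper → wotiperoth.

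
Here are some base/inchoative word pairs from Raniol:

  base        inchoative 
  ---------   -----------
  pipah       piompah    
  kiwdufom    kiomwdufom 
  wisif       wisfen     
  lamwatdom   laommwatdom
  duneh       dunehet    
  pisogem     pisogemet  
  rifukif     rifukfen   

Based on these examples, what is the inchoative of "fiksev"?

fiksevet

duneh and pipah both end in -h yet inflect differently (dunehet, piompah), so the final letter is not what conditions the rule; the last vowel is.
"fiksev" has last vowel 'e'. The stems whose last vowel is 'e' (pisogem → pisogemet, duneh → dunehet) add -et.
The other patterns: stems whose last vowel is 'i' delete the last vowel and add -en; stems whose last vowel is 'a' or 'o' insert -om- after the first vowel.
So fiksev → fiksevet.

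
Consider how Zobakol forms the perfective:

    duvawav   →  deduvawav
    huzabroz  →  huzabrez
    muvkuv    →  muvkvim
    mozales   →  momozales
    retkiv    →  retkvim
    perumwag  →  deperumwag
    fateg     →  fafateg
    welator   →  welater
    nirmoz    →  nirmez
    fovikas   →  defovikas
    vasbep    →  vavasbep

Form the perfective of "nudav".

"nudav" has last vowel 'a'. The stems whose last vowel is 'a' (fovikas → defovikas, duvawav → deduvawav, perumwag → deperumwag) add the prefix de-.
The other patterns: stems whose last vowel is 'e' repeat the first consonant+vowel as a prefix; stems whose last vowel is 'i' or 'u' delete the last vowel and add -im; stems whose last vowel is 'o' change the last vowel to 'e'.
So nudav → denudav.

denudav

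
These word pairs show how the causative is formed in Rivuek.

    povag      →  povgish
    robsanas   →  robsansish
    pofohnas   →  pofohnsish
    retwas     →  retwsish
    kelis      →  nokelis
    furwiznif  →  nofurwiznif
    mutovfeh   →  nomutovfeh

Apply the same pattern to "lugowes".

robsanas and kelis both end in -s yet inflect differently (robsansish, nokelis), so the final letter is not what conditions the rule; the last vowel is.
"lugowes" has last vowel 'e'. The one such stem in the data (mutovfeh → nomutovfeh) adds the prefix no-, so the same rule applies.
The other pattern: stems whose last vowel is 'a' delete the last vowel and add -ish.
So lugowes → nolugowes.

nolugowes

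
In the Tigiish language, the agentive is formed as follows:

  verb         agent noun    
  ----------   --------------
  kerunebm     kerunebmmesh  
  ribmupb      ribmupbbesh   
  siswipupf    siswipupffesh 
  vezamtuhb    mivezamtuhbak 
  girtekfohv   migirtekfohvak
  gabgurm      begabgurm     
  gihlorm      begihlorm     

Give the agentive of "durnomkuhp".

ribmupb and vezamtuhb both end in -b yet inflect differently (ribmupbbesh, mivezamtuhbak), so the final letter is not what conditions the rule; the second-to-last letter is.
"durnomkuhp" has second-to-last letter 'h'. The stems whose second-to-last letter is 'h' (vezamtuhb → mivezamtuhbak, girtekfohv → migirtekfohvak) add mi- … -ak around the stem.
So durnomkuhp → midurnomkuhpak.

midurnomkuhpak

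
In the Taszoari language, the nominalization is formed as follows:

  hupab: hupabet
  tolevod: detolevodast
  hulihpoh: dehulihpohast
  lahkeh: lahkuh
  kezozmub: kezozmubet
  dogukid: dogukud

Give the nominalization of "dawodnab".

dawodnabet

dogukid and tolevod both end in -d yet inflect differently (dogukud, detolevodast), so the final letter is not what conditions the rule; the last vowel is.
"dawodnab" has last vowel 'a'. The one such stem in the data (hupab → hupabet) adds -et, so the same rule applies.
So dawodnab → dawodnabet.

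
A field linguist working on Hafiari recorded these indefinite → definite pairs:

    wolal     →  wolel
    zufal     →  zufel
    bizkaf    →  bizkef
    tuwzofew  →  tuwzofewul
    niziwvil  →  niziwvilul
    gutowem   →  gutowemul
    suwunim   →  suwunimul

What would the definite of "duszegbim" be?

"duszegbim" has last vowel 'i'. The stems whose last vowel is 'i' (niziwvil → niziwvilul, suwunim → suwunimul) add -ul.
The other pattern: stems whose last vowel is 'a' change the last vowel to 'e'.
So duszegbim → duszegbimul.

duszegbimul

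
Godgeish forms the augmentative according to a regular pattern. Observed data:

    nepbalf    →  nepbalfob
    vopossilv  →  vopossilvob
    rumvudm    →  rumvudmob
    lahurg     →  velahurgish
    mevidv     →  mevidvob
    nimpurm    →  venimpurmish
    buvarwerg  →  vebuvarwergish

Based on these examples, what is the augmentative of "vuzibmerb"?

vevuzibmerbish

nimpurm and rumvudm both end in -m yet inflect differently (venimpurmish, rumvudmob), so the final letter is not what conditions the rule; the second-to-last letter is.
"vuzibmerb" has second-to-last letter 'r'. The stems whose second-to-last letter is 'r' (nimpurm → venimpurmish, buvarwerg → vebuvarwergish, lahurg → velahurgish) add ve- … -ish around the stem.
The other pattern: stems whose second-to-last letter is 'd' or 'l' add -ob.
So vuzibmerb → vevuzibmerbish.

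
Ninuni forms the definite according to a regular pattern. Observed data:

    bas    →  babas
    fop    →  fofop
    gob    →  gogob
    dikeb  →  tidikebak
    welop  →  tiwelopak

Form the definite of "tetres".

titetresak

gob and dikeb both end in -b yet inflect differently (gogob, tidikebak), so the final letter is not what conditions the rule; the number of vowels is.
"tetres" has 2 vowels. The stems with 2 vowels (dikeb → tidikebak, welop → tiwelopak) add ti- … -ak around the stem.
So tetres → titetresak.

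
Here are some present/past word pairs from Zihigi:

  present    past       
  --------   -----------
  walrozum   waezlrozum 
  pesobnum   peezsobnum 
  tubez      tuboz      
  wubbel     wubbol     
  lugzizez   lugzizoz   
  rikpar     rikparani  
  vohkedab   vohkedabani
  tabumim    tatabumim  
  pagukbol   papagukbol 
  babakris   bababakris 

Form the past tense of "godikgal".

godikgalani

walrozum and tabumim both end in -m yet inflect differently (waezlrozum, tatabumim), so the final letter is not what conditions the rule; the last vowel is.
"godikgal" has last vowel 'a'. The stems whose last vowel is 'a' (rikpar → rikparani, vohkedab → vohkedabani) add -ani.
The other patterns: stems whose last vowel is 'u' insert -ez- after the first vowel; stems whose last vowel is 'e' change the last vowel to 'o'; stems whose last vowel is 'i' or 'o' repeat the first consonant+vowel as a prefix.
So godikgal → godikgalani.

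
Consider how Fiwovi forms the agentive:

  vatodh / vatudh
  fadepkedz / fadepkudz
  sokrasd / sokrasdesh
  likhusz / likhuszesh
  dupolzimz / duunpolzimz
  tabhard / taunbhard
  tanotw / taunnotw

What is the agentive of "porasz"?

poraszesh

fadepkedz and likhusz both end in -z yet inflect differently (fadepkudz, likhuszesh), so the final letter is not what conditions the rule; the second-to-last letter is.
"porasz" has second-to-last letter 's'. The stems whose second-to-last letter is 's' (sokrasd → sokrasdesh, likhusz → likhuszesh) add -esh.
The other patterns: stems whose second-to-last letter is 'd' change the last vowel to 'u'; stems whose second-to-last letter is 'm', 'r' or 't' insert -un- after the first vowel.
So porasz → poraszesh.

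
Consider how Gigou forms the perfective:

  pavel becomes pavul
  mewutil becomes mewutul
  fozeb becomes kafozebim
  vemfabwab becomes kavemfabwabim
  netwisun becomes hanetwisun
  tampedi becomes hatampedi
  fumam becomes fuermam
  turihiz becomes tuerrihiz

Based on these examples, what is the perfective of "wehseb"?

pavel and fozeb both have last vowel 'e' yet inflect differently (pavul, kafozebim), so the last vowel is not what conditions the rule; the final letter is.
"wehseb" ends in -b. The stems ending in -b (fozeb → kafozebim, vemfabwab → kavemfabwabim) add ka- … -im around the stem.
The other patterns: stems ending in -l change the last vowel to 'u'; stems ending in -i or -n add the prefix ha-; stems ending in -m or -z insert -er- after the first vowel.
So wehseb → kawehsebim.

kawehsebim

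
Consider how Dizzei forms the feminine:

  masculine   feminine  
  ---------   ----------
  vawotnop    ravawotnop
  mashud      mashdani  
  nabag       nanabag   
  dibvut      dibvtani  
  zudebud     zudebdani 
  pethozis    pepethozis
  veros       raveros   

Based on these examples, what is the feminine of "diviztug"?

"diviztug" has last vowel 'u'. The stems whose last vowel is 'u' (dibvut → dibvtani, mashud → mashdani, zudebud → zudebdani) delete the last vowel and add -ani.
The other patterns: stems whose last vowel is 'o' add the prefix ra-; stems whose last vowel is 'a' or 'i' repeat the first consonant+vowel as a prefix.
So diviztug → diviztgani.

diviztgani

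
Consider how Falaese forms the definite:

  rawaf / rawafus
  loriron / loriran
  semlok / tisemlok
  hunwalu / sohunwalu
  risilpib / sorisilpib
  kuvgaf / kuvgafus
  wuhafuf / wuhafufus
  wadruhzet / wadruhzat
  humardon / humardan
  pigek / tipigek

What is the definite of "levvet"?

levvat

"levvet" ends in -t. The one such stem in the data (wadruhzet → wadruhzat) changes the last vowel to 'a' (as do loriron, humardon), so the same rule applies.
The other patterns: stems ending in -f add -us; stems ending in -b or -u add the prefix so-; stems ending in -k add the prefix ti-.
So levvet → levvat.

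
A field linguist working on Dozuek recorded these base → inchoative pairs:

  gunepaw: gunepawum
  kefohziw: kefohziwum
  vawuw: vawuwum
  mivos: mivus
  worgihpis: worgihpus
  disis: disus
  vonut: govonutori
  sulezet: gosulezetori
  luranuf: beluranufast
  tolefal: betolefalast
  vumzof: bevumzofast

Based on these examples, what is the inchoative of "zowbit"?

kefohziw and worgihpis both have last vowel 'i' yet inflect differently (kefohziwum, worgihpus), so the last vowel is not what conditions the rule; the final letter is.
"zowbit" ends in -t. The stems ending in -t (vonut → govonutori, sulezet → gosulezetori) add go- … -ori around the stem.
So zowbit → gozowbitori.

gozowbitori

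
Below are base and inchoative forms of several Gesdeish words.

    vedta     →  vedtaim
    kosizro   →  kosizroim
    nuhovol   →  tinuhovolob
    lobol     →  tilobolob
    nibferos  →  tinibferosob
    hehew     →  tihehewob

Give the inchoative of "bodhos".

tibodhosob

kosizro and nuhovol both have last vowel 'o' yet inflect differently (kosizroim, tinuhovolob), so the last vowel is not what conditions the rule; whether the stem ends in a vowel or a consonant is.
"bodhos" ends in a consonant. The stems ending in a consonant (nuhovol → tinuhovolob, lobol → tilobolob, nibferos → tinibferosob) add ti- … -ob around the stem.
The other pattern: stems ending in a vowel add -im.
So bodhos → tibodhosob.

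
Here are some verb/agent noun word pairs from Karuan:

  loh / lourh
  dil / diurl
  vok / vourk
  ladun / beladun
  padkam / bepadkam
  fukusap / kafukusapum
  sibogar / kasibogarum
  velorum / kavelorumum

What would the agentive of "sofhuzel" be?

kasofhuzelum

padkam and velorum both end in -m yet inflect differently (bepadkam, kavelorumum), so the final letter is not what conditions the rule; the number of vowels is.
"sofhuzel" has 3 vowels. The stems with 3 vowels (fukusap → kafukusapum, sibogar → kasibogarum, velorum → kavelorumum) add ka- … -um around the stem.
The other patterns: stems with 1 vowel insert -ur- after the first vowel; stems with 2 vowels add the prefix be-.
So sofhuzel → kasofhuzelum.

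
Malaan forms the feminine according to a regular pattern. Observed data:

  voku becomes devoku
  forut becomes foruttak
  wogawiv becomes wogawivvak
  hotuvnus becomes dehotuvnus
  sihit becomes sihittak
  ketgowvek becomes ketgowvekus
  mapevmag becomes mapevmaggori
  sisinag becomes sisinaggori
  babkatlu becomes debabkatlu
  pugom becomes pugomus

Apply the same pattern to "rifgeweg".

forut and hotuvnus both have last vowel 'u' yet inflect differently (foruttak, dehotuvnus), so the last vowel is not what conditions the rule; the final letter is.
"rifgeweg" ends in -g. The stems ending in -g (mapevmag → mapevmaggori, sisinag → sisinaggori) double the final consonant and add -ori.
So rifgeweg → rifgeweggori.

rifgeweggori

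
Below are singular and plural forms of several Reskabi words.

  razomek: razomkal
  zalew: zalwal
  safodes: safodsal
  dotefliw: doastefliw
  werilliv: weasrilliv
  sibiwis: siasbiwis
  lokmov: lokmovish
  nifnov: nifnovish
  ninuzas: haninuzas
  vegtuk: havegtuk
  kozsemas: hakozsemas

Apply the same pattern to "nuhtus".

hanuhtus

"nuhtus" has last vowel 'u'. The one such stem in the data (vegtuk → havegtuk) adds the prefix ha-, so the same rule applies.
So nuhtus → hanuhtus.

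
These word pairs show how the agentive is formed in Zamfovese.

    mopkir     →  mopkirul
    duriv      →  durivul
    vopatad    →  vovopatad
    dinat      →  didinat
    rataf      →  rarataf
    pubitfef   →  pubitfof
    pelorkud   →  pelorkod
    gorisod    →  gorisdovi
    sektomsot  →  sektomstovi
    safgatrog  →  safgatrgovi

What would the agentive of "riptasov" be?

rataf and pubitfef both end in -f yet inflect differently (rarataf, pubitfof), so the final letter is not what conditions the rule; the last vowel is.
"riptasov" has last vowel 'o'. The stems whose last vowel is 'o' (gorisod → gorisdovi, sektomsot → sektomstovi, safgatrog → safgatrgovi) delete the last vowel and add -ovi.
The other patterns: stems whose last vowel is 'i' add -ul; stems whose last vowel is 'a' repeat the first consonant+vowel as a prefix; stems whose last vowel is 'e' or 'u' change the last vowel to 'o'.
So riptasov → riptasvovi.

riptasvovi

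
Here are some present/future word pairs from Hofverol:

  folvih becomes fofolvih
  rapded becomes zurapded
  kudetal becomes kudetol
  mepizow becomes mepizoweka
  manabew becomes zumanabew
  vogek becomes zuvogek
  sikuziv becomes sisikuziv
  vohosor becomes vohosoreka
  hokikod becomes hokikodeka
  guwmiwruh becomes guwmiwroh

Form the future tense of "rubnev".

rapded and hokikod both end in -d yet inflect differently (zurapded, hokikodeka), so the final letter is not what conditions the rule; the last vowel is.
"rubnev" has last vowel 'e'. The stems whose last vowel is 'e' (manabew → zumanabew, vogek → zuvogek, rapded → zurapded) add the prefix zu-.
The other patterns: stems whose last vowel is 'o' add -eka; stems whose last vowel is 'i' repeat the first consonant+vowel as a prefix; stems whose last vowel is 'a' or 'u' change the last vowel to 'o'.
So rubnev → zurubnev.

zurubnev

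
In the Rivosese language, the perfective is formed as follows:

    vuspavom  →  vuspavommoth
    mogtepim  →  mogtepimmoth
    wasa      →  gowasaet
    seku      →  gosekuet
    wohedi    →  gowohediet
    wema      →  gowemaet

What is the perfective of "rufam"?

rufammoth

mogtepim and wohedi both have last vowel 'i' yet inflect differently (mogtepimmoth, gowohediet), so the last vowel is not what conditions the rule; whether the stem ends in a vowel or a consonant is.
"rufam" ends in a consonant. The stems ending in a consonant (vuspavom → vuspavommoth, mogtepim → mogtepimmoth) double the final consonant and add -oth.
So rufam → rufammoth.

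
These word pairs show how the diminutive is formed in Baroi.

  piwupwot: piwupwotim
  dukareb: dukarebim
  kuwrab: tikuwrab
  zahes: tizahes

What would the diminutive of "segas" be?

tisegas

"segas" has 2 vowels. The stems with 2 vowels (kuwrab → tikuwrab, zahes → tizahes) add the prefix ti-.
So segas → tisegas.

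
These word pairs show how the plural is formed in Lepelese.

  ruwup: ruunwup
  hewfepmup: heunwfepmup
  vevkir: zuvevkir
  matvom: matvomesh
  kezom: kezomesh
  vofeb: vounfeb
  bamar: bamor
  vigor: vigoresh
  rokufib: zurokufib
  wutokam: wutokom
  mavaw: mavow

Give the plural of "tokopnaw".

tokopnow

bamar and vevkir both end in -r yet inflect differently (bamor, zuvevkir), so the final letter is not what conditions the rule; the last vowel is.
"tokopnaw" has last vowel 'a'. The stems whose last vowel is 'a' (mavaw → mavow, bamar → bamor, wutokam → wutokom) change the last vowel to 'o'.
The other patterns: stems whose last vowel is 'i' add the prefix zu-; stems whose last vowel is 'o' add -esh; stems whose last vowel is 'e' or 'u' insert -un- after the first vowel.
So tokopnaw → tokopnow.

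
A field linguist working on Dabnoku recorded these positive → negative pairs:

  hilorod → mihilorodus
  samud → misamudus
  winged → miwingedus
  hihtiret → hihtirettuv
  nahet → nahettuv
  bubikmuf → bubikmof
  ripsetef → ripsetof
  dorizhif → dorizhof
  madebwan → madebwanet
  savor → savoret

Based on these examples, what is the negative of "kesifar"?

winged and hihtiret both have last vowel 'e' yet inflect differently (miwingedus, hihtirettuv), so the last vowel is not what conditions the rule; the final letter is.
"kesifar" ends in -r. The one such stem in the data (savor → savoret) adds -et, so the same rule applies.
So kesifar → kesifaret.

kesifaret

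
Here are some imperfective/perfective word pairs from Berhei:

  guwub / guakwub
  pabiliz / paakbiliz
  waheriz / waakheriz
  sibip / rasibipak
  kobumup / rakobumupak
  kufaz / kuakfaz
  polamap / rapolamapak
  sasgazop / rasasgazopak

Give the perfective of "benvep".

sibip and pabiliz both have last vowel 'i' yet inflect differently (rasibipak, paakbiliz), so the last vowel is not what conditions the rule; the final letter is.
"benvep" ends in -p. The stems ending in -p (polamap → rapolamapak, kobumup → rakobumupak, sasgazop → rasasgazopak) add ra- … -ak around the stem.
The other pattern: stems ending in -b or -z insert -ak- after the first vowel.
So benvep → rabenvepak.

rabenvepak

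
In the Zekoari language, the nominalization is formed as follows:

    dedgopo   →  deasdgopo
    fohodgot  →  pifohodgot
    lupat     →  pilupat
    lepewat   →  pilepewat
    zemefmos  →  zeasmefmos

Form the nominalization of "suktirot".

fohodgot and dedgopo both have last vowel 'o' yet inflect differently (pifohodgot, deasdgopo), so the last vowel is not what conditions the rule; the final letter is.
"suktirot" ends in -t. The stems ending in -t (lupat → pilupat, lepewat → pilepewat, fohodgot → pifohodgot) add the prefix pi-.
The other pattern: stems ending in -o or -s insert -as- after the first vowel.
So suktirot → pisuktirot.

pisuktirot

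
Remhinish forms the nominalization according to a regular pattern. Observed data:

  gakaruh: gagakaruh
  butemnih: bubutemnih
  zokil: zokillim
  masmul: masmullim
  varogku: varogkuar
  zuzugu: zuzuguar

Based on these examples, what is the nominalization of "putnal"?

butemnih and zokil both have last vowel 'i' yet inflect differently (bubutemnih, zokillim), so the last vowel is not what conditions the rule; the final letter is.
"putnal" ends in -l. The stems ending in -l (zokil → zokillim, masmul → masmullim) double the final consonant and add -im.
So putnal → putnallim.

putnallim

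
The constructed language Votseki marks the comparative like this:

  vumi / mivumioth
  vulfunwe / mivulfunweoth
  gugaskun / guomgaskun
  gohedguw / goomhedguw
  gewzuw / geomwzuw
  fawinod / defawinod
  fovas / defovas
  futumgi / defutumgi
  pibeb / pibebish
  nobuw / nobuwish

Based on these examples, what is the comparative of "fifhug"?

vumi and futumgi both end in -i yet inflect differently (mivumioth, defutumgi), so the final letter is not what conditions the rule; the first letter is.
"fifhug" begins with f-. The stems beginning with f- (fawinod → defawinod, fovas → defovas, futumgi → defutumgi) add the prefix de-.
The other patterns: stems beginning with v- add mi- … -oth around the stem; stems beginning with g- insert -om- after the first vowel; stems beginning with n- or p- add -ish.
So fifhug → defifhug.

defifhug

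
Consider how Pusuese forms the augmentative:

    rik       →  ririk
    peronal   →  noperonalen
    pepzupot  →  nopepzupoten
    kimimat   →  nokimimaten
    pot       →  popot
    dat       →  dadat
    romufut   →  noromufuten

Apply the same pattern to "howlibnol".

nohowlibnolen

"howlibnol" has 3 vowels. The stems with 3 vowels (kimimat → nokimimaten, peronal → noperonalen, romufut → noromufuten) add no- … -en around the stem.
The other pattern: stems with 1 vowel repeat the first consonant+vowel as a prefix.
So howlibnol → nohowlibnolen.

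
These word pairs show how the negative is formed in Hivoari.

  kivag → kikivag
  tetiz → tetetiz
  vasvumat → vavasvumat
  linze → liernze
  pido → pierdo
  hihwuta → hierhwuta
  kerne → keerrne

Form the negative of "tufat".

tutufat

kivag and hihwuta both have last vowel 'a' yet inflect differently (kikivag, hierhwuta), so the last vowel is not what conditions the rule; whether the stem ends in a vowel or a consonant is.
"tufat" ends in a consonant. The stems ending in a consonant (kivag → kikivag, tetiz → tetetiz, vasvumat → vavasvumat) repeat the first consonant+vowel as a prefix.
The other pattern: stems ending in a vowel insert -er- after the first vowel.
So tufat → tutufat.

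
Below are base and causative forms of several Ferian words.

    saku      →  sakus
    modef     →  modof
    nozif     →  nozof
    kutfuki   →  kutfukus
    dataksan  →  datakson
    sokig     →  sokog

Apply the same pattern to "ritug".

"ritug" ends in a consonant. The stems ending in a consonant (sokig → sokog, modef → modof, nozif → nozof) change the last vowel to 'o'.
So ritug → ritog.

ritog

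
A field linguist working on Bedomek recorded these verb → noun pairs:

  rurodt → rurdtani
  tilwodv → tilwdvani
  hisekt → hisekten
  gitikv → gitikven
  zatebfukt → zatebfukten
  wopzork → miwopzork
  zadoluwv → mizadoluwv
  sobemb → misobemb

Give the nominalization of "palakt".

palakten

rurodt and hisekt both end in -t yet inflect differently (rurdtani, hisekten), so the final letter is not what conditions the rule; the second-to-last letter is.
"palakt" has second-to-last letter 'k'. The stems whose second-to-last letter is 'k' (hisekt → hisekten, gitikv → gitikven, zatebfukt → zatebfukten) add -en.
The other patterns: stems whose second-to-last letter is 'd' delete the last vowel and add -ani; stems whose second-to-last letter is 'm', 'r' or 'w' add the prefix mi-.
So palakt → palakten.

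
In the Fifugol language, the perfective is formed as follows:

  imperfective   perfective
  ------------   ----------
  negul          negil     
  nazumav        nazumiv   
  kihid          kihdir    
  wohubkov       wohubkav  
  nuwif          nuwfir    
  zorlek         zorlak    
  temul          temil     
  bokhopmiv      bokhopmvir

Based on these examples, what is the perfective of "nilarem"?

bokhopmiv and nazumav both end in -v yet inflect differently (bokhopmvir, nazumiv), so the final letter is not what conditions the rule; the last vowel is.
"nilarem" has last vowel 'e'. The one such stem in the data (zorlek → zorlak) changes the last vowel to 'a' (as does wohubkov), so the same rule applies.
The other patterns: stems whose last vowel is 'i' delete the last vowel and add -ir; stems whose last vowel is 'a' or 'u' change the last vowel to 'i'.
So nilarem → nilaram.

nilaram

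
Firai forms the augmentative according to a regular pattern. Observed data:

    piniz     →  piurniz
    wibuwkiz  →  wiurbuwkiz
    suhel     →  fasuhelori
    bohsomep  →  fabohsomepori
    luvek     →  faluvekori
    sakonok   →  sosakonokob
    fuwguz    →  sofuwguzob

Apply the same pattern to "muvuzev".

"muvuzev" has last vowel 'e'. The stems whose last vowel is 'e' (suhel → fasuhelori, bohsomep → fabohsomepori, luvek → faluvekori) add fa- … -ori around the stem.
So muvuzev → famuvuzevori.

famuvuzevori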